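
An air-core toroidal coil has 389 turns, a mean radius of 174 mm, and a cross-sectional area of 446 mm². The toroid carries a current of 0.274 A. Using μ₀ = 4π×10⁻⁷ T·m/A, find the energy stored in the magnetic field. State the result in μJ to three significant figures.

L = μ₀N²A/(2πR) = (4π×10⁻⁷)(389)²(4.460×10^-4)/(2π×0.174) = 7.757×10^-5 H.
U = ½LI² = ½(7.757×10^-5)(0.274)² = 2.912×10^-6 J.

U ≈ 2.91 μJ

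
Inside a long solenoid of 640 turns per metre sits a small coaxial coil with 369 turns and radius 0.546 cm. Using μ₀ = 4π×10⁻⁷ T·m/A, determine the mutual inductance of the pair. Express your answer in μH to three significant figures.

M ≈ 27.8 μH

The outer solenoid produces a uniform field B₁ = μ₀n₁I₁ across the inner coil,
so the flux linkage is N₂Φ = N₂B₁A₂ = μ₀n₁N₂A₂·I₁, giving M = μ₀n₁N₂A₂.
A₂ = πr² = π(5.460×10^-3 m)² = 9.366×10^-5 m².
M = (4π×10⁻⁷)(640)(369)(9.366×10^-5) = 2.779×10^-5 H.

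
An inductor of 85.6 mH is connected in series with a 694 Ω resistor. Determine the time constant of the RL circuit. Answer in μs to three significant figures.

τ ≈ 123 μs

τ = L/R = (8.560×10^-2 H)/(694 Ω) = 1.233×10^-4 s.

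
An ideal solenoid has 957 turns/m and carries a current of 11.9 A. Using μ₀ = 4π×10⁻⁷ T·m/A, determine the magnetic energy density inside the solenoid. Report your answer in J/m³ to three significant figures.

u ≈ 81.5 J/m³

B = μ₀nI = (4π×10⁻⁷)(957)(11.9) = 1.431×10^-2 T.
u = B²/(2μ₀) = (1.431×10^-2)²/(2×4π×10⁻⁷) = 81.49 J/m³.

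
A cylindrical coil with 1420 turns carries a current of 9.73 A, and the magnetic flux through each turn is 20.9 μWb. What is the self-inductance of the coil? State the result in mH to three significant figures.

L ≈ 3.05 mH

Self-inductance is defined by L = NΦ_B/I (flux linkage over current).
L = (1420)(2.090×10^-5 Wb)/(9.73 A) = 3.050×10^-3 H.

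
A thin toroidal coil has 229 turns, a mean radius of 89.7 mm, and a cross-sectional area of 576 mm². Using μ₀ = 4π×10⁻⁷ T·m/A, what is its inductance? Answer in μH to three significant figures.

L ≈ 67.3 μH

For a thin toroid, L = μ₀N²A/(2πR).
L = (4π×10⁻⁷)(229)²(5.760×10^-4) / (2π×8.970×10^-2 m) = 6.7349×10^-5 H.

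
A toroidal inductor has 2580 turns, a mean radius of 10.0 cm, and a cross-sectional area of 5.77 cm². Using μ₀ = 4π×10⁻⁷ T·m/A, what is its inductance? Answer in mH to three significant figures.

For a thin toroid, L = μ₀N²A/(2πR).
L = (4π×10⁻⁷)(2580)²(5.770×10^-4) / (2π×0.1 m) = 7.681×10^-3 H.

L ≈ 7.68 mH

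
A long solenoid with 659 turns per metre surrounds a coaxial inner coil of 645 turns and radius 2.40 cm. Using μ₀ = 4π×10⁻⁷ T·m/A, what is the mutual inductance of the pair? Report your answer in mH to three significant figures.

M ≈ 0.967 mH

The outer solenoid produces a uniform field B₁ = μ₀n₁I₁ across the inner coil,
so the flux linkage is N₂Φ = N₂B₁A₂ = μ₀n₁N₂A₂·I₁, giving M = μ₀n₁N₂A₂.
A₂ = πr² = π(2.400×10^-2 m)² = 1.810×10^-3 m².
M = (4π×10⁻⁷)(659)(645)(1.810×10^-3) = 9.666×10^-4 H.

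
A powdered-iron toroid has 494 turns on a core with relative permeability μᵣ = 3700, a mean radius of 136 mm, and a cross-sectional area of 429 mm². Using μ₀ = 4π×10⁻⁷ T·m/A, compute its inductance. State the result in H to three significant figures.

For a thin toroid, L = μ₀μᵣN²A/(2πR).
L = (4π×10⁻⁷)(3700)(494)²(4.290×10^-4) / (2π×0.136 m) = 0.5696 H.

L ≈ 0.570 H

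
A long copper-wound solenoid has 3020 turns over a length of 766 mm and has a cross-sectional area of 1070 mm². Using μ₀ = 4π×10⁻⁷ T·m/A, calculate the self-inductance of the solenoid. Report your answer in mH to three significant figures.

L ≈ 16.0 mH

A = 1070 mm² = 1.070×10^-3 m².
For a long solenoid, L = μ₀N²A/ℓ.
L = (4π×10⁻⁷)(3020)²(1.070×10^-3)/(0.766 m) = 1.601×10^-2 H.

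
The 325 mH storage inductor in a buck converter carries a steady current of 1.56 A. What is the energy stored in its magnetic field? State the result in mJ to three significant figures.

U ≈ 395 mJ

Stored magnetic energy: U = ½LI².
U = ½(0.325 H)(1.56 A)² = 0.39546 J.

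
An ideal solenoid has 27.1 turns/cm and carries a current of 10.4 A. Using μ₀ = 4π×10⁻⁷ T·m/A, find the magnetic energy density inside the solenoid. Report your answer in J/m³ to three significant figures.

B = μ₀nI = (4π×10⁻⁷)(2.710×10^3)(10.4) = 3.542×10^-2 T.
u = B²/(2μ₀) = (3.542×10^-2)²/(2×4π×10⁻⁷) = 499.1 J/m³.

u ≈ 499 J/m³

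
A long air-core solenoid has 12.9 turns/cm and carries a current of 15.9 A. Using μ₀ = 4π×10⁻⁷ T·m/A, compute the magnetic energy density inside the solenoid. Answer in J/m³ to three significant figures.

B = μ₀nI = (4π×10⁻⁷)(1.290×10^3)(15.9) = 2.577×10^-2 T.
u = B²/(2μ₀) = (2.577×10^-2)²/(2×4π×10⁻⁷) = 264.3 J/m³.

u ≈ 264 J/m³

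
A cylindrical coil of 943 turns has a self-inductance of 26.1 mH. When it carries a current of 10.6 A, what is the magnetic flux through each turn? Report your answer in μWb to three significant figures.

Φ_B ≈ 293 μWb

From L = NΦ_B/I, the flux per turn is Φ_B = LI/N.
Φ_B = (2.610×10^-2 H)(10.6 A)/943 = 2.934×10^-4 Wb.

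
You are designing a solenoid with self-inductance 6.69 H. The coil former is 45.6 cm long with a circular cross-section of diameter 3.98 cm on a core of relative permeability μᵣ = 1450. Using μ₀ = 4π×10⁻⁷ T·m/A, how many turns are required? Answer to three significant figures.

A = π(d/2)² = π(1.990×10^-2 m)² = 1.244×10^-3 m².
From L = μ₀μᵣN²A/ℓ, N = √(Lℓ / (μ₀μᵣA)).
N = √[(6.69)(0.456) / ((4π×10⁻⁷)(1450)×1.244×10^-3)] = √(1.346×10^6) ≈ 1160.1.

N ≈ 1160 turns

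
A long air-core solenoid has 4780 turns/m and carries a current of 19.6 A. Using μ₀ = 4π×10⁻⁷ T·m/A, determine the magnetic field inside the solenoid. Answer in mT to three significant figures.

Inside a long solenoid, B = μ₀nI.
B = (4π×10⁻⁷)(4.780×10^3 m⁻¹)(19.6 A) = 0.1177 T.

B ≈ 118 mT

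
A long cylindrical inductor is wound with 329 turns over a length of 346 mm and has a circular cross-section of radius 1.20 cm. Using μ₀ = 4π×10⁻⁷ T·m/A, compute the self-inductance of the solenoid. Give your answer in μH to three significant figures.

L ≈ 178 μH

A = πr² = π(1.200×10^-2 m)² = 4.524×10^-4 m².
For a long solenoid, L = μ₀N²A/ℓ.
L = (4π×10⁻⁷)(329)²(4.524×10^-4)/(0.346 m) = 1.778×10^-4 H.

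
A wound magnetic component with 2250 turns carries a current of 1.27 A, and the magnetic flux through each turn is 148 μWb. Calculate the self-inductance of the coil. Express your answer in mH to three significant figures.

Self-inductance is defined by L = NΦ_B/I (flux linkage over current).
L = (2250)(1.480×10^-4 Wb)/(1.27 A) = 0.2622 H.

L ≈ 262 mH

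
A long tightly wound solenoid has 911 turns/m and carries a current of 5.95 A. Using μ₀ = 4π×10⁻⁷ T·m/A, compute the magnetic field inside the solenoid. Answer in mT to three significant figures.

B ≈ 6.81 mT

Inside a long solenoid, B = μ₀nI.
B = (4π×10⁻⁷)(911 m⁻¹)(5.95 A) = 6.812×10^-3 T.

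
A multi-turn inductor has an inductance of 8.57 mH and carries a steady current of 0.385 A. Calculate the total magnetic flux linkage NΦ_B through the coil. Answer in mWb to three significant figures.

From L = NΦ_B/I, the flux linkage is NΦ_B = LI.
NΦ_B = (8.570×10^-3 H)(0.385 A) = 3.299×10^-3 Wb.

NΦ_B ≈ 3.30 mWb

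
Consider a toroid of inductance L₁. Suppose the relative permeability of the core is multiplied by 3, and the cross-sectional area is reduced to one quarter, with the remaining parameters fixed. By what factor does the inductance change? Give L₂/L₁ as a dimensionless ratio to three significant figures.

L₂/L₁ = 0.750

For a toroid, L ∝ μᵣN²A/R.
L₂/L₁ = (3) × (0.25) = 0.750.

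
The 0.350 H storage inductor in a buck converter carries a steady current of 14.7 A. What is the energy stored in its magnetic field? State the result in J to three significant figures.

Stored magnetic energy: U = ½LI².
U = ½(0.35 H)(14.7 A)² = 37.82 J.

U ≈ 37.8 J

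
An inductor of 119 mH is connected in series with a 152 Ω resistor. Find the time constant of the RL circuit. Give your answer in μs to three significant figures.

τ = L/R = (0.119 H)/(152 Ω) = 7.829×10^-4 s.

τ ≈ 783 μs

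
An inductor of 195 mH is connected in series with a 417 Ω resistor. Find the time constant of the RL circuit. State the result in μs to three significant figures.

τ = L/R = (0.195 H)/(417 Ω) = 4.676×10^-4 s.

τ ≈ 468 μs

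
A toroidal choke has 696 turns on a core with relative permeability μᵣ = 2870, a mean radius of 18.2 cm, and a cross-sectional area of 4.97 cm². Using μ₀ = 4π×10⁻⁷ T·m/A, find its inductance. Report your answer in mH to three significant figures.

L ≈ 759 mH

For a thin toroid, L = μ₀μᵣN²A/(2πR).
L = (4π×10⁻⁷)(2870)(696)²(4.970×10^-4) / (2π×0.182 m) = 0.7593 H.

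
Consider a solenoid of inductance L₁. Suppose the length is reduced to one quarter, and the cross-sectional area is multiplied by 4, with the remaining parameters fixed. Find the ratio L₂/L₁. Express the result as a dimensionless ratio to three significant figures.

L₂/L₁ = 16.0

For a solenoid, L ∝ μᵣN²A/ℓ.
L₂/L₁ = (0.25)^-1 × (4) = 16.0.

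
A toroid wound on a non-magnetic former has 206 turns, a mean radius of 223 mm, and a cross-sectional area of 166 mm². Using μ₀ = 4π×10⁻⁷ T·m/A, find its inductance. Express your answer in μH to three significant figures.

L ≈ 6.32 μH

For a thin toroid, L = μ₀N²A/(2πR).
L = (4π×10⁻⁷)(206)²(1.660×10^-4) / (2π×0.223 m) = 6.318×10^-6 H.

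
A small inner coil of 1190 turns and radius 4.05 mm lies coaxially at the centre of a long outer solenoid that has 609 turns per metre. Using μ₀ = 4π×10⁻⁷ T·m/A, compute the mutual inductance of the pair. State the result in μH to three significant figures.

M ≈ 46.9 μH

The outer solenoid produces a uniform field B₁ = μ₀n₁I₁ across the inner coil,
so the flux linkage is N₂Φ = N₂B₁A₂ = μ₀n₁N₂A₂·I₁, giving M = μ₀n₁N₂A₂.
A₂ = πr² = π(4.050×10^-3 m)² = 5.153×10^-5 m².
M = (4π×10⁻⁷)(609)(1190)(5.153×10^-5) = 4.693×10^-5 H.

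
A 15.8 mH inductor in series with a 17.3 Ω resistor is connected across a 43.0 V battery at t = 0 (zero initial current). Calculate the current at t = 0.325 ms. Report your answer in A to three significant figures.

I ≈ 0.744 A

τ = L/R = 1.580×10^-2/17.3 = 9.133×10^-4 s; final current I_∞ = ε/R = 43.0/17.3 = 2.486 A.
I(t) = I_∞(1 − e^(−t/τ)) with t/τ = 0.356.
I = (2.486)(1 − e^(−0.356)) = 0.7442 A.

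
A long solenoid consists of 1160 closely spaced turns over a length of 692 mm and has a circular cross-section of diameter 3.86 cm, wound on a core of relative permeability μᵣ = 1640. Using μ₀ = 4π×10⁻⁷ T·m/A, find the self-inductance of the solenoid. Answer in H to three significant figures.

A = π(d/2)² = π(1.930×10^-2 m)² = 1.170×10^-3 m².
For a long solenoid, L = μ₀μᵣN²A/ℓ.
L = (4π×10⁻⁷)(1640)(1160)²(1.170×10^-3)/(0.692 m) = 4.69 H.

L ≈ 4.69 H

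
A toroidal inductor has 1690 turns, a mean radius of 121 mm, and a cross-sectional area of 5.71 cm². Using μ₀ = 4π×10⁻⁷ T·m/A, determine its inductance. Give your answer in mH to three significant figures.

L ≈ 2.70 mH

For a thin toroid, L = μ₀N²A/(2πR).
L = (4π×10⁻⁷)(1690)²(5.710×10^-4) / (2π×0.121 m) = 2.696×10^-3 H.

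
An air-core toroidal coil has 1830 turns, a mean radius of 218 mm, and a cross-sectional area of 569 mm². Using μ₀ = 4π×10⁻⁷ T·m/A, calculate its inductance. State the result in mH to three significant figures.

L ≈ 1.75 mH

For a thin toroid, L = μ₀N²A/(2πR).
L = (4π×10⁻⁷)(1830)²(5.690×10^-4) / (2π×0.218 m) = 1.748×10^-3 H.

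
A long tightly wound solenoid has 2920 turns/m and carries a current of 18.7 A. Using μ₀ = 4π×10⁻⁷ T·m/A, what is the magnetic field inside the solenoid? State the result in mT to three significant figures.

Inside a long solenoid, B = μ₀nI.
B = (4π×10⁻⁷)(2.920×10^3 m⁻¹)(18.7 A) = 6.862×10^-2 T.

B ≈ 68.6 mT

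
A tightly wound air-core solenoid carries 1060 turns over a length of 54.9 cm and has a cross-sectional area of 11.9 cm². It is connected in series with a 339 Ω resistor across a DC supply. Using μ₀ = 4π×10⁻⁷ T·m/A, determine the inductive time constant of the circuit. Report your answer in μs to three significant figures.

A = 11.9 cm² = 1.190×10^-3 m².
L = μ₀N²A/ℓ = (4π×10⁻⁷)(1060)²(1.190×10^-3)/(0.549) = 3.061×10^-3 H.
τ = L/R = (3.061×10^-3)/(339) = 9.028×10^-6 s.

τ ≈ 9.03 μs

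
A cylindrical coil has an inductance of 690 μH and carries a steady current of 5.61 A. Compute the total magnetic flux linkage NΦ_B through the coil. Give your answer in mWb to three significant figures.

From L = NΦ_B/I, the flux linkage is NΦ_B = LI.
NΦ_B = (6.900×10^-4 H)(5.61 A) = 3.871×10^-3 Wb.

NΦ_B ≈ 3.87 mWb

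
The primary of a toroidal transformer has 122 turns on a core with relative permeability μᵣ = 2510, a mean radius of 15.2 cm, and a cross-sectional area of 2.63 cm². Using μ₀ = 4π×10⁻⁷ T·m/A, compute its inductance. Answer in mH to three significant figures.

For a thin toroid, L = μ₀μᵣN²A/(2πR).
L = (4π×10⁻⁷)(2510)(122)²(2.630×10^-4) / (2π×0.152 m) = 1.293×10^-2 H.

L ≈ 12.9 mH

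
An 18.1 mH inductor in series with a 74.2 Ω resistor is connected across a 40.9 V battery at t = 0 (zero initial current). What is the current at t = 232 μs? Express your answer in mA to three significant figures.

τ = L/R = 1.810×10^-2/74.2 = 2.439×10^-4 s; final current I_∞ = ε/R = 40.9/74.2 = 0.5512 A.
I(t) = I_∞(1 − e^(−t/τ)) with t/τ = 0.951.
I = (0.5512)(1 − e^(−0.951)) = 0.3383 A.

I ≈ 338 mA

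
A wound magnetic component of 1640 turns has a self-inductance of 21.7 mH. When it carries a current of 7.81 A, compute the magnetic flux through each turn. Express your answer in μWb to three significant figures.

From L = NΦ_B/I, the flux per turn is Φ_B = LI/N.
Φ_B = (2.170×10^-2 H)(7.81 A)/1640 = 1.033×10^-4 Wb.

Φ_B ≈ 103 μWb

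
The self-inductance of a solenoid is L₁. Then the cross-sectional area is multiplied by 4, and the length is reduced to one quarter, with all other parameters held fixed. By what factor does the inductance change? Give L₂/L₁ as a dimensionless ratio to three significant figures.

For a solenoid, L ∝ μᵣN²A/ℓ.
L₂/L₁ = (4) × (0.25)^-1 = 16.0.

L₂/L₁ = 16.0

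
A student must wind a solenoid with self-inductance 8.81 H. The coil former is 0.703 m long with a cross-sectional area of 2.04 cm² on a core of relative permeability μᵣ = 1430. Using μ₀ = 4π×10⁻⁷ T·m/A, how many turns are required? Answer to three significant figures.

N ≈ 4110 turns

A = 2.04 cm² = 2.040×10^-4 m².
From L = μ₀μᵣN²A/ℓ, N = √(Lℓ / (μ₀μᵣA)).
N = √[(8.81)(0.703) / ((4π×10⁻⁷)(1430)×2.040×10^-4)] = √(1.689×10^7) ≈ 4110.3.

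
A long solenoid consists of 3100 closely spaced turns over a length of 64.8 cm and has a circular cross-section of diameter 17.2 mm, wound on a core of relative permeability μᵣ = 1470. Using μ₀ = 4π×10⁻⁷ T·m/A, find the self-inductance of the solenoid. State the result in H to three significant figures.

A = π(d/2)² = π(8.600×10^-3 m)² = 2.324×10^-4 m².
For a long solenoid, L = μ₀μᵣN²A/ℓ.
L = (4π×10⁻⁷)(1470)(3100)²(2.324×10^-4)/(0.648 m) = 6.365 H.

L ≈ 6.37 H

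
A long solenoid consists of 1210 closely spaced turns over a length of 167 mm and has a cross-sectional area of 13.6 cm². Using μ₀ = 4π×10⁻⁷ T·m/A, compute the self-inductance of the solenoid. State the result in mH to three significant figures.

A = 13.6 cm² = 1.360×10^-3 m².
For a long solenoid, L = μ₀N²A/ℓ.
L = (4π×10⁻⁷)(1210)²(1.360×10^-3)/(0.167 m) = 1.498×10^-2 H.

L ≈ 15.0 mH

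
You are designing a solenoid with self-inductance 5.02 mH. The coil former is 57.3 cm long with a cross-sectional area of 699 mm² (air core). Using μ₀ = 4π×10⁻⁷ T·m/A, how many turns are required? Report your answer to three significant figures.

A = 699 mm² = 6.990×10^-4 m².
From L = μ₀N²A/ℓ, N = √(Lℓ / (μ₀A)).
N = √[(5.020×10^-3)(0.573) / ((4π×10⁻⁷)×6.990×10^-4)] = √(3.2747×10^6) ≈ 1809.6.

N ≈ 1810 turns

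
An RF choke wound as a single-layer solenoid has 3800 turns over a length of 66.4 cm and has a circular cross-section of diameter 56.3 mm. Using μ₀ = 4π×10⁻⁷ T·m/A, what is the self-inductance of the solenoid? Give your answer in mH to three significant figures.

A = π(d/2)² = π(2.815×10^-2 m)² = 2.489×10^-3 m².
For a long solenoid, L = μ₀N²A/ℓ.
L = (4π×10⁻⁷)(3800)²(2.489×10^-3)/(0.664 m) = 6.803×10^-2 H.

L ≈ 68.0 mH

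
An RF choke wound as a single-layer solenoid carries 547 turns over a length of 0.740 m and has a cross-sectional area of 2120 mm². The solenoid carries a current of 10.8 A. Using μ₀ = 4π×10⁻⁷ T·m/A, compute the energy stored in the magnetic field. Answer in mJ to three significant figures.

A = 2120 mm² = 2.120×10^-3 m².
L = μ₀N²A/ℓ = (4π×10⁻⁷)(547)²(2.120×10^-3)/(0.74) = 1.077×10^-3 H.
U = ½LI² = ½(1.077×10^-3)(10.8)² = 6.282×10^-2 J.

U ≈ 62.8 mJ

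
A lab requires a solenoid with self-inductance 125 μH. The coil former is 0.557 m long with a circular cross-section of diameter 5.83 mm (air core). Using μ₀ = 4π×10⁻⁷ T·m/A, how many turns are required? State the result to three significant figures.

A = π(d/2)² = π(2.915×10^-3 m)² = 2.669×10^-5 m².
From L = μ₀N²A/ℓ, N = √(Lℓ / (μ₀A)).
N = √[(1.250×10^-4)(0.557) / ((4π×10⁻⁷)×2.669×10^-5)] = √(2.076×10^6) ≈ 1440.7.

N ≈ 1440 turns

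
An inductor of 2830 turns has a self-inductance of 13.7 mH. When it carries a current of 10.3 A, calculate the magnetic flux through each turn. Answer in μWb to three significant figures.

Φ_B ≈ 49.9 μWb

From L = NΦ_B/I, the flux per turn is Φ_B = LI/N.
Φ_B = (1.370×10^-2 H)(10.3 A)/2830 = 4.986×10^-5 Wb.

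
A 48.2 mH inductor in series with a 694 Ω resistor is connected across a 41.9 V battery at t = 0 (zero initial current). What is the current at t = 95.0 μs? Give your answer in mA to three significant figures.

I ≈ 45.0 mA

τ = L/R = 4.820×10^-2/694 = 6.945×10^-5 s; final current I_∞ = ε/R = 41.9/694 = 6.037×10^-2 A.
I(t) = I_∞(1 − e^(−t/τ)) with t/τ = 1.368.
I = (6.037×10^-2)(1 − e^(−1.368)) = 4.500×10^-2 A.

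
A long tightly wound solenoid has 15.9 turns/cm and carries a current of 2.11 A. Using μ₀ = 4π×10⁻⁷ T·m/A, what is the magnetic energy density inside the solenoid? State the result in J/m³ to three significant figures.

u ≈ 7.07 J/m³

B = μ₀nI = (4π×10⁻⁷)(1.590×10^3)(2.11) = 4.216×10^-3 T.
u = B²/(2μ₀) = (4.216×10^-3)²/(2×4π×10⁻⁷) = 7.072 J/m³.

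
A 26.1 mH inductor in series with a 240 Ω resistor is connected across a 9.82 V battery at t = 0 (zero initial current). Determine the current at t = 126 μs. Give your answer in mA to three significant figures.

τ = L/R = 2.610×10^-2/240 = 1.087×10^-4 s; final current I_∞ = ε/R = 9.82/240 = 4.092×10^-2 A.
I(t) = I_∞(1 − e^(−t/τ)) with t/τ = 1.159.
I = (4.092×10^-2)(1 − e^(−1.159)) = 2.807×10^-2 A.

I ≈ 28.1 mA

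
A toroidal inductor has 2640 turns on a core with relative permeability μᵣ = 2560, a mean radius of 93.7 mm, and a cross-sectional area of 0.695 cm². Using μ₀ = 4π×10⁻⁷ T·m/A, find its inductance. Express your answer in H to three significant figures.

For a thin toroid, L = μ₀μᵣN²A/(2πR).
L = (4π×10⁻⁷)(2560)(2640)²(6.950×10^-5) / (2π×9.370×10^-2 m) = 2.647 H.

L ≈ 2.65 H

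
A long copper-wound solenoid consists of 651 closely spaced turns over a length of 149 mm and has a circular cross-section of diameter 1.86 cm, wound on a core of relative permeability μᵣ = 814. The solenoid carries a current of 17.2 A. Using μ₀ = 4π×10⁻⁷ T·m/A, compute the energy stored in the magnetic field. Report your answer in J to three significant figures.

A = π(d/2)² = π(9.300×10^-3 m)² = 2.717×10^-4 m².
L = μ₀μᵣN²A/ℓ = (4π×10⁻⁷)(814)(651)²(2.717×10^-4)/(0.149) = 0.7905 H.
U = ½LI² = ½(0.7905)(17.2)² = 116.9 J.

U ≈ 117 J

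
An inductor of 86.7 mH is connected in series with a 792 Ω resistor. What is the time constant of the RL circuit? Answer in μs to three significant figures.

τ ≈ 109 μs

τ = L/R = (8.670×10^-2 H)/(792 Ω) = 1.0947×10^-4 s.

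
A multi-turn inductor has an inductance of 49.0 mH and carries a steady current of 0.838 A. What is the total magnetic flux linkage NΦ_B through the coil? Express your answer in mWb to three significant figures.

From L = NΦ_B/I, the flux linkage is NΦ_B = LI.
NΦ_B = (4.900×10^-2 H)(0.838 A) = 4.106×10^-2 Wb.

NΦ_B ≈ 41.1 mWb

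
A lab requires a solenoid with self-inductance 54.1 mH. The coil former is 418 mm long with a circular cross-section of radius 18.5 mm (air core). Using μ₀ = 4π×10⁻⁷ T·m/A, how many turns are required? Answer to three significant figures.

N ≈ 4090 turns

A = πr² = π(1.850×10^-2 m)² = 1.075×10^-3 m².
From L = μ₀N²A/ℓ, N = √(Lℓ / (μ₀A)).
N = √[(5.410×10^-2)(0.418) / ((4π×10⁻⁷)×1.075×10^-3)] = √(1.674×10^7) ≈ 4091.1.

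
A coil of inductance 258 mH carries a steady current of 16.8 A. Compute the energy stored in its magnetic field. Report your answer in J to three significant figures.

Stored magnetic energy: U = ½LI².
U = ½(0.258 H)(16.8 A)² = 36.41 J.

U ≈ 36.4 J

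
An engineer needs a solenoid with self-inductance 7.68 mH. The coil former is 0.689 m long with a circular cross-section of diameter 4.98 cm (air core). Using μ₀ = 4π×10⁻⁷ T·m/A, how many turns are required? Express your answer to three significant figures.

A = π(d/2)² = π(2.490×10^-2 m)² = 1.948×10^-3 m².
From L = μ₀N²A/ℓ, N = √(Lℓ / (μ₀A)).
N = √[(7.680×10^-3)(0.689) / ((4π×10⁻⁷)×1.948×10^-3)] = √(2.162×10^6) ≈ 1470.3.

N ≈ 1470 turns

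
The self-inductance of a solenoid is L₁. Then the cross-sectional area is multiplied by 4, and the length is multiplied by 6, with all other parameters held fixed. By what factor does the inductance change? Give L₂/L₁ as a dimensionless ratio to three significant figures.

For a solenoid, L ∝ μᵣN²A/ℓ.
L₂/L₁ = (4) × (6)^-1 = 0.667.

L₂/L₁ = 0.667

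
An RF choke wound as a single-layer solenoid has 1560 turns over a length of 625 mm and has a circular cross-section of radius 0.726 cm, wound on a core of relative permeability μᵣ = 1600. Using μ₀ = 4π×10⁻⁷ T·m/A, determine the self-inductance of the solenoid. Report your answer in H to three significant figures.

A = πr² = π(7.260×10^-3 m)² = 1.656×10^-4 m².
For a long solenoid, L = μ₀μᵣN²A/ℓ.
L = (4π×10⁻⁷)(1600)(1560)²(1.656×10^-4)/(0.625 m) = 1.296 H.

L ≈ 1.30 H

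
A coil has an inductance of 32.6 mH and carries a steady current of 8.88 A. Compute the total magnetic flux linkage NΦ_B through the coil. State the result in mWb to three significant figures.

NΦ_B ≈ 289 mWb

From L = NΦ_B/I, the flux linkage is NΦ_B = LI.
NΦ_B = (3.260×10^-2 H)(8.88 A) = 0.28949 Wb.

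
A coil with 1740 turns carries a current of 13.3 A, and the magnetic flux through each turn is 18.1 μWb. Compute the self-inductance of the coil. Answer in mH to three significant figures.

L ≈ 2.37 mH

Self-inductance is defined by L = NΦ_B/I (flux linkage over current).
L = (1740)(1.810×10^-5 Wb)/(13.3 A) = 2.368×10^-3 H.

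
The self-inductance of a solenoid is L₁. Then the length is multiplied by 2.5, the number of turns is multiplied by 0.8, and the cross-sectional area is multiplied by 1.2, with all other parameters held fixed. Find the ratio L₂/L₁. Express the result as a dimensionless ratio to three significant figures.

For a solenoid, L ∝ μᵣN²A/ℓ.
L₂/L₁ = (2.5)^-1 × (0.8)^2 × (1.2) = 0.307.

L₂/L₁ = 0.307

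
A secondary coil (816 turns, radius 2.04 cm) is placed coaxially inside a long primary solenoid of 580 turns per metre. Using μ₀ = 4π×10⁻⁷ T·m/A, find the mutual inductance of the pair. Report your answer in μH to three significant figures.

M ≈ 778 μH

The outer solenoid produces a uniform field B₁ = μ₀n₁I₁ across the inner coil,
so the flux linkage is N₂Φ = N₂B₁A₂ = μ₀n₁N₂A₂·I₁, giving M = μ₀n₁N₂A₂.
A₂ = πr² = π(2.040×10^-2 m)² = 1.307×10^-3 m².
M = (4π×10⁻⁷)(580)(816)(1.307×10^-3) = 7.776×10^-4 H.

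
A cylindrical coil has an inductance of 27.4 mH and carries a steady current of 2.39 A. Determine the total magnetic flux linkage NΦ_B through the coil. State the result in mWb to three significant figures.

From L = NΦ_B/I, the flux linkage is NΦ_B = LI.
NΦ_B = (2.740×10^-2 H)(2.39 A) = 6.549×10^-2 Wb.

NΦ_B ≈ 65.5 mWb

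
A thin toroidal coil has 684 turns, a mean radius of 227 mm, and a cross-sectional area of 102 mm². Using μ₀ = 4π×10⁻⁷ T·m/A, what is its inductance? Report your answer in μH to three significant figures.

L ≈ 42.0 μH

For a thin toroid, L = μ₀N²A/(2πR).
L = (4π×10⁻⁷)(684)²(1.020×10^-4) / (2π×0.227 m) = 4.2045×10^-5 H.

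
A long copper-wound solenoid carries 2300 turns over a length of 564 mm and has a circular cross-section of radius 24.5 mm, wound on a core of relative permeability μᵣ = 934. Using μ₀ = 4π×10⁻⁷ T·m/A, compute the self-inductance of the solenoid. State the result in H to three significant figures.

L ≈ 20.8 H

A = πr² = π(2.450×10^-2 m)² = 1.886×10^-3 m².
For a long solenoid, L = μ₀μᵣN²A/ℓ.
L = (4π×10⁻⁷)(934)(2300)²(1.886×10^-3)/(0.564 m) = 20.76 H.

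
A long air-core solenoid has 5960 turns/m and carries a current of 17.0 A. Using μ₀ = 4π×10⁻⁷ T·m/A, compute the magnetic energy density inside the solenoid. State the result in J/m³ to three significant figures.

B = μ₀nI = (4π×10⁻⁷)(5.960×10^3)(17.0) = 0.1273 T.
u = B²/(2μ₀) = (0.1273)²/(2×4π×10⁻⁷) = 6.450×10^3 J/m³.

u ≈ 6450 J/m³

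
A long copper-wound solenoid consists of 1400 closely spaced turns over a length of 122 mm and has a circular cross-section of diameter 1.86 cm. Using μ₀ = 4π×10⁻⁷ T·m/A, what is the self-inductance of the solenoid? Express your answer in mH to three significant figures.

L ≈ 5.49 mH

A = π(d/2)² = π(9.300×10^-3 m)² = 2.717×10^-4 m².
For a long solenoid, L = μ₀N²A/ℓ.
L = (4π×10⁻⁷)(1400)²(2.717×10^-4)/(0.122 m) = 5.486×10^-3 H.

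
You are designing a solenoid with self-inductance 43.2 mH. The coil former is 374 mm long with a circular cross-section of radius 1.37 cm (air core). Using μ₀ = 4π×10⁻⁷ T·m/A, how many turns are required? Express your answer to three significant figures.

A = πr² = π(1.370×10^-2 m)² = 5.896×10^-4 m².
From L = μ₀N²A/ℓ, N = √(Lℓ / (μ₀A)).
N = √[(4.320×10^-2)(0.374) / ((4π×10⁻⁷)×5.896×10^-4)] = √(2.180×10^7) ≈ 4669.6.

N ≈ 4670 turns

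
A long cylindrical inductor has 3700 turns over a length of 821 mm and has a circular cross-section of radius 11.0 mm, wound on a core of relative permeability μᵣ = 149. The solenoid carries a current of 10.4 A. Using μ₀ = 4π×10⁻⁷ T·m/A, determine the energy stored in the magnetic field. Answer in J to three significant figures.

U ≈ 64.2 J

A = πr² = π(1.100×10^-2 m)² = 3.801×10^-4 m².
L = μ₀μᵣN²A/ℓ = (4π×10⁻⁷)(149)(3700)²(3.801×10^-4)/(0.821) = 1.187 H.
U = ½LI² = ½(1.187)(10.4)² = 64.18 J.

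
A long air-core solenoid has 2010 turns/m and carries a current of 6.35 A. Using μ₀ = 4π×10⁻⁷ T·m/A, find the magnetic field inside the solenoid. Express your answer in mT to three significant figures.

B ≈ 16.0 mT

Inside a long solenoid, B = μ₀nI.
B = (4π×10⁻⁷)(2.010×10^3 m⁻¹)(6.35 A) = 1.604×10^-2 T.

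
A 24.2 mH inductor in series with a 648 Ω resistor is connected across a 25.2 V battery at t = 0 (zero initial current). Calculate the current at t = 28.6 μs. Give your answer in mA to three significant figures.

I ≈ 20.8 mA

τ = L/R = 2.420×10^-2/648 = 3.7346×10^-5 s; final current I_∞ = ε/R = 25.2/648 = 3.889×10^-2 A.
I(t) = I_∞(1 − e^(−t/τ)) with t/τ = 0.766.
I = (3.889×10^-2)(1 − e^(−0.766)) = 2.081×10^-2 A.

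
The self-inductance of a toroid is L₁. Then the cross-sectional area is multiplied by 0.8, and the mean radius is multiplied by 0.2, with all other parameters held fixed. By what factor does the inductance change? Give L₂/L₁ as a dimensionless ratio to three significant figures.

L₂/L₁ = 4.00

For a toroid, L ∝ μᵣN²A/R.
L₂/L₁ = (0.8) × (0.2)^-1 = 4.00.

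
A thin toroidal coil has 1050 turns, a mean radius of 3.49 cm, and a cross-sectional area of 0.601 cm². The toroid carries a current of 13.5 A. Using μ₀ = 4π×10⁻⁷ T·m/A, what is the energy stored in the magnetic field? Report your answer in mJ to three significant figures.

U ≈ 34.6 mJ

L = μ₀N²A/(2πR) = (4π×10⁻⁷)(1050)²(6.010×10^-5)/(2π×3.490×10^-2) = 3.797×10^-4 H.
U = ½LI² = ½(3.797×10^-4)(13.5)² = 3.460×10^-2 J.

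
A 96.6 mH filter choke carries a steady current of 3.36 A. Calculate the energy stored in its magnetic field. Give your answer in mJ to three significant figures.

U ≈ 545 mJ

Stored magnetic energy: U = ½LI².
U = ½(9.660×10^-2 H)(3.36 A)² = 0.5453 J.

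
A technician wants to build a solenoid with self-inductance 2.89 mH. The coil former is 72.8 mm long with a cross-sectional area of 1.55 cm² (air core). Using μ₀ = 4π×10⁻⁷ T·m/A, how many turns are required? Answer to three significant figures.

A = 1.55 cm² = 1.550×10^-4 m².
From L = μ₀N²A/ℓ, N = √(Lℓ / (μ₀A)).
N = √[(2.890×10^-3)(7.280×10^-2) / ((4π×10⁻⁷)×1.550×10^-4)] = √(1.080×10^6) ≈ 1039.3.

N ≈ 1040 turns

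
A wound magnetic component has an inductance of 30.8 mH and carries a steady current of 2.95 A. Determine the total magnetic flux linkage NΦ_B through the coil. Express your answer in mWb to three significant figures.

NΦ_B ≈ 90.9 mWb

From L = NΦ_B/I, the flux linkage is NΦ_B = LI.
NΦ_B = (3.080×10^-2 H)(2.95 A) = 9.086×10^-2 Wb.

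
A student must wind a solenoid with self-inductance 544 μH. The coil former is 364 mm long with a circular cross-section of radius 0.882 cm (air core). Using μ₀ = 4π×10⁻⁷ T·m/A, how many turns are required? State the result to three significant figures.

N ≈ 803 turns

A = πr² = π(8.820×10^-3 m)² = 2.444×10^-4 m².
From L = μ₀N²A/ℓ, N = √(Lℓ / (μ₀A)).
N = √[(5.440×10^-4)(0.364) / ((4π×10⁻⁷)×2.444×10^-4)] = √(6.448×10^5) ≈ 803.0.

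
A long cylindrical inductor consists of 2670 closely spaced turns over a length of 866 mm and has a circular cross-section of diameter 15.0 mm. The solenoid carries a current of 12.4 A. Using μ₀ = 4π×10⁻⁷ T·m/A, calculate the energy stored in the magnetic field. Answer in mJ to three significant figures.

U ≈ 141 mJ

A = π(d/2)² = π(7.500×10^-3 m)² = 1.767×10^-4 m².
L = μ₀N²A/ℓ = (4π×10⁻⁷)(2670)²(1.767×10^-4)/(0.866) = 1.828×10^-3 H.
U = ½LI² = ½(1.828×10^-3)(12.4)² = 0.1405 J.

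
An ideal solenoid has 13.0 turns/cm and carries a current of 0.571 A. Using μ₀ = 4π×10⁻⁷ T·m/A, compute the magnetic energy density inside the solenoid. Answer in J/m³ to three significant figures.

B = μ₀nI = (4π×10⁻⁷)(1.300×10^3)(0.571) = 9.328×10^-4 T.
u = B²/(2μ₀) = (9.328×10^-4)²/(2×4π×10⁻⁷) = 0.3462 J/m³.

u ≈ 0.346 J/m³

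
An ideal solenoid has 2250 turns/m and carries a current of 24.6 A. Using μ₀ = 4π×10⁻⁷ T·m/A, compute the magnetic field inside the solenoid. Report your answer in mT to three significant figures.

Inside a long solenoid, B = μ₀nI.
B = (4π×10⁻⁷)(2.250×10^3 m⁻¹)(24.6 A) = 6.955×10^-2 T.

B ≈ 69.6 mT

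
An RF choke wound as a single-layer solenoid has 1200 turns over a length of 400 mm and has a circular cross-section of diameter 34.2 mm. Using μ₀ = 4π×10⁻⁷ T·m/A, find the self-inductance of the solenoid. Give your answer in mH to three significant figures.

A = π(d/2)² = π(1.710×10^-2 m)² = 9.186×10^-4 m².
For a long solenoid, L = μ₀N²A/ℓ.
L = (4π×10⁻⁷)(1200)²(9.186×10^-4)/(0.4 m) = 4.156×10^-3 H.

L ≈ 4.16 mH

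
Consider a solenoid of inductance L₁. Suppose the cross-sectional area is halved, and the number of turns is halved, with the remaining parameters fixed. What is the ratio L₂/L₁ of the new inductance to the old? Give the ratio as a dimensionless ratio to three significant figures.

L₂/L₁ = 0.125

For a solenoid, L ∝ μᵣN²A/ℓ.
L₂/L₁ = (0.5) × (0.5)^2 = 0.125.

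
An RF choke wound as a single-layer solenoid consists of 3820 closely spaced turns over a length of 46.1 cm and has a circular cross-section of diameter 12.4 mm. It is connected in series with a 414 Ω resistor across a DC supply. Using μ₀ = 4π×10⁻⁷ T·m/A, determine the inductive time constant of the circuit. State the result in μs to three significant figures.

τ ≈ 11.6 μs

A = π(d/2)² = π(6.200×10^-3 m)² = 1.208×10^-4 m².
L = μ₀N²A/ℓ = (4π×10⁻⁷)(3820)²(1.208×10^-4)/(0.461) = 4.804×10^-3 H.
τ = L/R = (4.804×10^-3)/(414) = 1.160×10^-5 s.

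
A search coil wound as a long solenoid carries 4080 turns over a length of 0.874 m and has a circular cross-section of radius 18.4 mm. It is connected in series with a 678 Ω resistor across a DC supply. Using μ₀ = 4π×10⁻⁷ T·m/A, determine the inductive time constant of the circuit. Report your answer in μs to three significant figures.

A = πr² = π(1.840×10^-2 m)² = 1.064×10^-3 m².
L = μ₀N²A/ℓ = (4π×10⁻⁷)(4080)²(1.064×10^-3)/(0.874) = 2.546×10^-2 H.
τ = L/R = (2.546×10^-2)/(678) = 3.7547×10^-5 s.

τ ≈ 37.5 μs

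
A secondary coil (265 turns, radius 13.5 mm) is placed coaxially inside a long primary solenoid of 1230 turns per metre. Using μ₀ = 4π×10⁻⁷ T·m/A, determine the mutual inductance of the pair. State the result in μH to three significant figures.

The outer solenoid produces a uniform field B₁ = μ₀n₁I₁ across the inner coil,
so the flux linkage is N₂Φ = N₂B₁A₂ = μ₀n₁N₂A₂·I₁, giving M = μ₀n₁N₂A₂.
A₂ = πr² = π(1.350×10^-2 m)² = 5.726×10^-4 m².
M = (4π×10⁻⁷)(1230)(265)(5.726×10^-4) = 2.345×10^-4 H.

M ≈ 235 μH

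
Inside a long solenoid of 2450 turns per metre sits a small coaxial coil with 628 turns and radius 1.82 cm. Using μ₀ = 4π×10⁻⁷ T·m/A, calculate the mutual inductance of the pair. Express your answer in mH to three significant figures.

The outer solenoid produces a uniform field B₁ = μ₀n₁I₁ across the inner coil,
so the flux linkage is N₂Φ = N₂B₁A₂ = μ₀n₁N₂A₂·I₁, giving M = μ₀n₁N₂A₂.
A₂ = πr² = π(1.820×10^-2 m)² = 1.041×10^-3 m².
M = (4π×10⁻⁷)(2450)(628)(1.041×10^-3) = 2.012×10^-3 H.

M ≈ 2.01 mH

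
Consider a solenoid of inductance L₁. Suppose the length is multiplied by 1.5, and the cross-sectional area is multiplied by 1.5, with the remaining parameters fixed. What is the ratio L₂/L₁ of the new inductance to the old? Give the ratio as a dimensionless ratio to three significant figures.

L₂/L₁ = 1.00

For a solenoid, L ∝ μᵣN²A/ℓ.
L₂/L₁ = (1.5)^-1 × (1.5) = 1.00.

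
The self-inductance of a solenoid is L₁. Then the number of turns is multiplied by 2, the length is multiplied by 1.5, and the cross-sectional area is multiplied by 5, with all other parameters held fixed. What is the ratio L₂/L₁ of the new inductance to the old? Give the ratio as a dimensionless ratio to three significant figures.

For a solenoid, L ∝ μᵣN²A/ℓ.
L₂/L₁ = (2)^2 × (1.5)^-1 × (5) = 13.3.

L₂/L₁ = 13.3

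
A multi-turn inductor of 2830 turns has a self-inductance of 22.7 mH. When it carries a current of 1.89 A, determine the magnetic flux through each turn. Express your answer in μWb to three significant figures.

From L = NΦ_B/I, the flux per turn is Φ_B = LI/N.
Φ_B = (2.270×10^-2 H)(1.89 A)/2830 = 1.516×10^-5 Wb.

Φ_B ≈ 15.2 μWb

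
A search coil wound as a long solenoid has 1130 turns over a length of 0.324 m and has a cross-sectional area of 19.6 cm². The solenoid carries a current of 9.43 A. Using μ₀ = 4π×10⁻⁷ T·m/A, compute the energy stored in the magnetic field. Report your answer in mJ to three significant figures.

A = 19.6 cm² = 1.960×10^-3 m².
L = μ₀N²A/ℓ = (4π×10⁻⁷)(1130)²(1.960×10^-3)/(0.324) = 9.707×10^-3 H.
U = ½LI² = ½(9.707×10^-3)(9.43)² = 0.4316 J.

U ≈ 432 mJ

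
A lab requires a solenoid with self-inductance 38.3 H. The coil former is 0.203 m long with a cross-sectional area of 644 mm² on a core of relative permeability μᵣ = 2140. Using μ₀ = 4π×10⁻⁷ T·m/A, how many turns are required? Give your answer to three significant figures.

A = 644 mm² = 6.440×10^-4 m².
From L = μ₀μᵣN²A/ℓ, N = √(Lℓ / (μ₀μᵣA)).
N = √[(38.3)(0.203) / ((4π×10⁻⁷)(2140)×6.440×10^-4)] = √(4.489×10^6) ≈ 2118.8.

N ≈ 2120 turns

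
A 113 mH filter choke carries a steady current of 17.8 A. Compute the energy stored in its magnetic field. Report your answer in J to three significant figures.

Stored magnetic energy: U = ½LI².
U = ½(0.113 H)(17.8 A)² = 17.9 J.

U ≈ 17.9 J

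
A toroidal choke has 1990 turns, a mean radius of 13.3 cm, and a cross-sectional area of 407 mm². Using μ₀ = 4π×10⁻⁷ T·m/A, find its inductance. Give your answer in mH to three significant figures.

For a thin toroid, L = μ₀N²A/(2πR).
L = (4π×10⁻⁷)(1990)²(4.070×10^-4) / (2π×0.133 m) = 2.424×10^-3 H.

L ≈ 2.42 mH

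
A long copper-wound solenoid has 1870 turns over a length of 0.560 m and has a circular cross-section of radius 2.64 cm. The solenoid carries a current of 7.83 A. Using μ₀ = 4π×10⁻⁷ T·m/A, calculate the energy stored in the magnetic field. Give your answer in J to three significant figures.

A = πr² = π(2.640×10^-2 m)² = 2.190×10^-3 m².
L = μ₀N²A/ℓ = (4π×10⁻⁷)(1870)²(2.190×10^-3)/(0.56) = 1.718×10^-2 H.
U = ½LI² = ½(1.718×10^-2)(7.83)² = 0.5267 J.

U ≈ 0.527 J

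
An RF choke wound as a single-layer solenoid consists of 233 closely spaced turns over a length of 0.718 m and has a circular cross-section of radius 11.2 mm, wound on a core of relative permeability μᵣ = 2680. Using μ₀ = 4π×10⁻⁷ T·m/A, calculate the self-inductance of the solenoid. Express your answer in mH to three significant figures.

A = πr² = π(1.120×10^-2 m)² = 3.941×10^-4 m².
For a long solenoid, L = μ₀μᵣN²A/ℓ.
L = (4π×10⁻⁷)(2680)(233)²(3.941×10^-4)/(0.718 m) = 0.1004 H.

L ≈ 100 mH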